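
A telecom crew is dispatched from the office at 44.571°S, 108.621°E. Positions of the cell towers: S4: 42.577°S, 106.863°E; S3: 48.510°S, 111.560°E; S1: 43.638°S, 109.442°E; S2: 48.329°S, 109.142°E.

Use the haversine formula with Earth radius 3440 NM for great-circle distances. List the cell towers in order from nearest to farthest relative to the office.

Computing each great-circle distance from 44.571°S, 108.621°E:
S1 43.638°S, 109.442°E: 66.3 NM
S4 42.577°S, 106.863°E: 142.0 NM
S2 48.329°S, 109.142°E: 226.7 NM
S3 48.510°S, 111.560°E: 265.8 NM

S1, S4, S2, S3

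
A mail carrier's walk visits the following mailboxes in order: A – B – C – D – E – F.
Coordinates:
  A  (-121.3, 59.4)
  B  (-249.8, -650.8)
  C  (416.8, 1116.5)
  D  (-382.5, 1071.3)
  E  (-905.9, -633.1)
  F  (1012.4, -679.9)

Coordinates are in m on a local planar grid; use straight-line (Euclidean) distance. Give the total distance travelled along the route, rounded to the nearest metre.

7113 m

Leg distances:
A→B: 721.7 m  (cumulative 721.7 m)
B→C: 1888.8 m  (cumulative 2610.6 m)
C→D: 800.6 m  (cumulative 3411.1 m)
D→E: 1783.0 m  (cumulative 5194.1 m)
E→F: 1918.9 m  (cumulative 7113.0 m)
Total route length ≈ 7113 m.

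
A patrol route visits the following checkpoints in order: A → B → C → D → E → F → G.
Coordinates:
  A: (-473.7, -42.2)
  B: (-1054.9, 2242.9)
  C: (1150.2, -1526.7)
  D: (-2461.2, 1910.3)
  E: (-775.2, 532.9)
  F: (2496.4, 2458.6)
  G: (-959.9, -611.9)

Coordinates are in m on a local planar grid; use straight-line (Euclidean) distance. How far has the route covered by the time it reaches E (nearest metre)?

13888 m

Leg distances:
A→B: 2357.9 m  (cumulative 2357.9 m)
B→C: 4367.2 m  (cumulative 6725.0 m)
C→D: 4985.5 m  (cumulative 11710.5 m)
D→E: 2177.1 m  (cumulative 13887.7 m)
Cumulative distance at E ≈ 13888 m.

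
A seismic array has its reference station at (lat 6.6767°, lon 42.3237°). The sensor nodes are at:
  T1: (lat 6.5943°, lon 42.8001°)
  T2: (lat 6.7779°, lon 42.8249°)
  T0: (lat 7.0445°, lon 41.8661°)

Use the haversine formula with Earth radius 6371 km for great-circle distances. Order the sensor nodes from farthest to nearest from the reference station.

T0, T2, T1

Computing each great-circle distance from (lat 6.6767°, lon 42.3237°):
T0 (lat 7.0445°, lon 41.8661°): 65.0 km
T2 (lat 6.7779°, lon 42.8249°): 56.5 km
T1 (lat 6.5943°, lon 42.8001°): 53.4 km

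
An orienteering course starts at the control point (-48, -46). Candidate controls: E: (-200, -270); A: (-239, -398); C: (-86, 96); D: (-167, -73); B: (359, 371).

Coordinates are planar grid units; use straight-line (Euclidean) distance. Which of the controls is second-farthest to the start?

Distance to each, sorted:
B: 582.7
A: 400.5
E: 270.7
C: 147.0
D: 122.0
The second-farthest is A at 400.5.

A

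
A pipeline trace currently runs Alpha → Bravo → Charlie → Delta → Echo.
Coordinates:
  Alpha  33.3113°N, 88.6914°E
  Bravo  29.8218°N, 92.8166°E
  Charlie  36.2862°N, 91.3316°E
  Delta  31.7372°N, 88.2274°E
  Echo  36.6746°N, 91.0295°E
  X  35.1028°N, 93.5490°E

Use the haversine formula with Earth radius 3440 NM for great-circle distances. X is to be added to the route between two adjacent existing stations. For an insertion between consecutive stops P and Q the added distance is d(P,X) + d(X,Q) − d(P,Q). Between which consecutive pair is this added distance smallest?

between Bravo and Charlie

Added distance for inserting X between each consecutive pair:
Alpha–Bravo: 286.0 NM
Bravo–Charlie: 53.4 NM
Charlie–Delta: 150.1 NM
Delta–Echo: 161.7 NM
Smallest added distance is 53.4 NM, inserting between Bravo and Charlie.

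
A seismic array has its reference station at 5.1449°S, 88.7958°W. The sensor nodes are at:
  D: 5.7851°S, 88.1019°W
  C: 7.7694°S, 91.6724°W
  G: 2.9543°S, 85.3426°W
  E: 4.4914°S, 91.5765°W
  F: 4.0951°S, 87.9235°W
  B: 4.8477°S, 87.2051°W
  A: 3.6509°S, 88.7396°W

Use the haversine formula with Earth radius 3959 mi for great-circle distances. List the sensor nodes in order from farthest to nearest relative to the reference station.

Computing each great-circle distance from 5.1449°S, 88.7958°W:
G 2.9543°S, 85.3426°W: 282.1 mi
C 7.7694°S, 91.6724°W: 268.1 mi
E 4.4914°S, 91.5765°W: 196.7 mi
B 4.8477°S, 87.2051°W: 111.4 mi
A 3.6509°S, 88.7396°W: 103.3 mi
F 4.0951°S, 87.9235°W: 94.2 mi
D 5.7851°S, 88.1019°W: 65.1 mi

G, C, E, B, A, F, D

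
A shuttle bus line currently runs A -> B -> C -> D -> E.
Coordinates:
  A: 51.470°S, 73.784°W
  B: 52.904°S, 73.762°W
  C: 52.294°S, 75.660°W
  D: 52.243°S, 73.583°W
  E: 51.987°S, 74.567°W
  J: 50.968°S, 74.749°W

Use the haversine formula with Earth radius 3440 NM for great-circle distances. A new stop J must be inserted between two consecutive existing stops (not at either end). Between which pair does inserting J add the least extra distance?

Added distance for inserting J between each consecutive pair:
A–B: 82.9 NM
B–C: 130.1 NM
C–D: 98.2 NM
D–E: 110.2 NM
Smallest added distance is 82.9 NM, inserting between A and B.

between A and B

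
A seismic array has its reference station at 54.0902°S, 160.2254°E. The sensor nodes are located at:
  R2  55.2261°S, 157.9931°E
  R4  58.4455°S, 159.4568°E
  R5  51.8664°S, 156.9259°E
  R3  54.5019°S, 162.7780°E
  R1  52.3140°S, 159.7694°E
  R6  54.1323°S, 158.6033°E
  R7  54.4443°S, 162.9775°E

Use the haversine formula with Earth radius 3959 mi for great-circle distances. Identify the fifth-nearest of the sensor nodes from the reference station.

R1

Distances from the reference station (54.0902°S, 160.2254°E):
R6: 65.8 mi
R3: 106.8 mi
R7: 113.7 mi
R2: 118.8 mi
R1: 124.2 mi
R5: 206.0 mi
R4: 302.4 mi
The fifth-nearest is R1 at 124.2 mi.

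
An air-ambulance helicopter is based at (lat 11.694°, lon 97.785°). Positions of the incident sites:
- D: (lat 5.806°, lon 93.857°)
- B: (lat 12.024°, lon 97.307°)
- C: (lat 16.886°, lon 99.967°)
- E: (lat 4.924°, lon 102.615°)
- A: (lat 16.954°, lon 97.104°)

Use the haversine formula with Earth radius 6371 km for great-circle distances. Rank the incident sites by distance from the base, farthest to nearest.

Distances from the base:
E (lat 4.924°, lon 102.615°): 921.3 km
D (lat 5.806°, lon 93.857°): 784.1 km
C (lat 16.886°, lon 99.967°): 623.3 km
A (lat 16.954°, lon 97.104°): 589.5 km
B (lat 12.024°, lon 97.307°): 63.7 km

E, D, C, A, B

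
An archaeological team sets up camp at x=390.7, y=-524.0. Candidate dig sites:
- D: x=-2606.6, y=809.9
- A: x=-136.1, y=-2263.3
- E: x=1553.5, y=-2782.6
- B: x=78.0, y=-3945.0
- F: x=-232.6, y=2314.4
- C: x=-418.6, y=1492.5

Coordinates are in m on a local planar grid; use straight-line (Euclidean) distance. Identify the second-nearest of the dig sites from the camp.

Distances from the camp (x=390.7, y=-524.0):
A: 1817.3 m
C: 2172.8 m
E: 2540.3 m
F: 2906.0 m
D: 3280.7 m
B: 3435.3 m
The second-nearest is C at 2172.8 m.

C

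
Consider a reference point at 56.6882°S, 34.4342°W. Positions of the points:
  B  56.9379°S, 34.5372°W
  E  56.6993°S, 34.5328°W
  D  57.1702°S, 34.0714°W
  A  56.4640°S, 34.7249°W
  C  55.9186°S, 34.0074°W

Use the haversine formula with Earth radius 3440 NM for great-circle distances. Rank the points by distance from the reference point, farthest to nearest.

C, D, A, B, E

Distances from the reference point:
C 55.9186°S, 34.0074°W: 48.3 NM
D 57.1702°S, 34.0714°W: 31.3 NM
A 56.4640°S, 34.7249°W: 16.5 NM
B 56.9379°S, 34.5372°W: 15.4 NM
E 56.6993°S, 34.5328°W: 3.3 NM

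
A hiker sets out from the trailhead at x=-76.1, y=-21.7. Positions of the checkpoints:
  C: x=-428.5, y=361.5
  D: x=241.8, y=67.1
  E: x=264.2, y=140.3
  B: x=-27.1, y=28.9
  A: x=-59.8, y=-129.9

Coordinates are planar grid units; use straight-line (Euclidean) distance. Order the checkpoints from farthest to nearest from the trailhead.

C, E, D, A, B

Distances from the trailhead:
C x=-428.5, y=361.5: 520.6
E x=264.2, y=140.3: 376.9
D x=241.8, y=67.1: 330.1
A x=-59.8, y=-129.9: 109.4
B x=-27.1, y=28.9: 70.4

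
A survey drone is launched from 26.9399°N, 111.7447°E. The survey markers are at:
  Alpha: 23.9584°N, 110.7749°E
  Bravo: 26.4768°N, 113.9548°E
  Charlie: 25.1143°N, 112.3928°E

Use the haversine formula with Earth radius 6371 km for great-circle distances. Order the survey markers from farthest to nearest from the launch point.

Distance from the launch point at 26.9399°N, 111.7447°E to each:
Alpha 23.9584°N, 110.7749°E: 345.5 km
Bravo 26.4768°N, 113.9548°E: 225.5 km
Charlie 25.1143°N, 112.3928°E: 213.1 km

Alpha, Bravo, Charlie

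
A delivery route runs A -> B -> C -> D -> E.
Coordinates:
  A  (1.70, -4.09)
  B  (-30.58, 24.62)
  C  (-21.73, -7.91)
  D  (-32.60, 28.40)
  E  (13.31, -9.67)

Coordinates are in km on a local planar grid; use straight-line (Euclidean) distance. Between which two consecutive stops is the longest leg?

D–E

Leg distances:
A→B: 43.2 km
B→C: 33.7 km
C→D: 37.9 km
D→E: 59.6 km
The longest leg is D–E at 59.6 km.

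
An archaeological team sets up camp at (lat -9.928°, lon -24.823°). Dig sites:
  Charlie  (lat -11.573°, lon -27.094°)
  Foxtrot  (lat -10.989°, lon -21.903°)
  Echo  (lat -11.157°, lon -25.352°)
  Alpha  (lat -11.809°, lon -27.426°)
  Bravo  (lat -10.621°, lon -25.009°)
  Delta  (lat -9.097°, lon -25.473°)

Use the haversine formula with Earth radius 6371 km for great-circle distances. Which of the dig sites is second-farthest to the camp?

Foxtrot

Distance to each, sorted:
Alpha: 352.9 km
Foxtrot: 340.4 km
Charlie: 308.2 km
Echo: 148.4 km
Delta: 116.7 km
Bravo: 79.7 km
The second-farthest is Foxtrot at 340.4 km.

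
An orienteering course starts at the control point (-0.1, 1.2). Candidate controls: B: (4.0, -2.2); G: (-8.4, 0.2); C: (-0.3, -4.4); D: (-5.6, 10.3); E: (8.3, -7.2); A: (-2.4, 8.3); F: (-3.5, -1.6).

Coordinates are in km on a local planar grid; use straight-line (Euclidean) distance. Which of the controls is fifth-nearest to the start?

G

Distances from the start ((-0.1, 1.2)):
F: 4.4 km
B: 5.3 km
C: 5.6 km
A: 7.5 km
G: 8.4 km
D: 10.6 km
E: 11.9 km
The fifth-nearest is G at 8.4 km.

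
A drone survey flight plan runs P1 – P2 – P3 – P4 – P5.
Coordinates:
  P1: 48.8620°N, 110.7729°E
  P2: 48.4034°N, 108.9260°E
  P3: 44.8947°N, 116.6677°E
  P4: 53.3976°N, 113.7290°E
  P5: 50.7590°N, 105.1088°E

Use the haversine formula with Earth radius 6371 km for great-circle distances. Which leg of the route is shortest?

Leg distances:
P1→P2: 145.0 km
P2→P3: 707.6 km
P3→P4: 969.1 km
P4→P5: 657.5 km
The shortest leg is P1–P2 at 145.0 km.

P1–P2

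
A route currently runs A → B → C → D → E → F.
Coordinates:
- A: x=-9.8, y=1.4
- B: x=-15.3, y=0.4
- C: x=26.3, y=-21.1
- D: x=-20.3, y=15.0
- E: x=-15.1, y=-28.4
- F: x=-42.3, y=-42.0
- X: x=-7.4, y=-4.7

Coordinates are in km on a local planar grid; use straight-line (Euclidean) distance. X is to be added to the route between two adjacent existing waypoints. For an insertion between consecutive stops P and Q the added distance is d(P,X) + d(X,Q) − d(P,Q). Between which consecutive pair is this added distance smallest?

between B and C

Added distance for inserting X between each consecutive pair:
A–B: 10.4 km
B–C: 0.1 km
C–D: 2.1 km
D–E: 4.8 km
E–F: 45.6 km
Smallest added distance is 0.1 km, inserting between B and C.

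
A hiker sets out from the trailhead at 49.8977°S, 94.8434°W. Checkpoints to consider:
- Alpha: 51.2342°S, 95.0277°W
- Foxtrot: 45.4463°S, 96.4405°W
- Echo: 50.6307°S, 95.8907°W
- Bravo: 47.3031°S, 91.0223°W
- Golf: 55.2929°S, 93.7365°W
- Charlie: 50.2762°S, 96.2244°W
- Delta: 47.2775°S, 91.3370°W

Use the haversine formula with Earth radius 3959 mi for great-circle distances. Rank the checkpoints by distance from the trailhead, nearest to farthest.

Computing each great-circle distance from 49.8977°S, 94.8434°W:
Charlie 50.2762°S, 96.2244°W: 66.6 mi
Echo 50.6307°S, 95.8907°W: 68.6 mi
Alpha 51.2342°S, 95.0277°W: 92.7 mi
Delta 47.2775°S, 91.3370°W: 241.7 mi
Bravo 47.3031°S, 91.0223°W: 250.2 mi
Foxtrot 45.4463°S, 96.4405°W: 316.4 mi
Golf 55.2929°S, 93.7365°W: 375.7 mi

Charlie, Echo, Alpha, Delta, Bravo, Foxtrot, Golf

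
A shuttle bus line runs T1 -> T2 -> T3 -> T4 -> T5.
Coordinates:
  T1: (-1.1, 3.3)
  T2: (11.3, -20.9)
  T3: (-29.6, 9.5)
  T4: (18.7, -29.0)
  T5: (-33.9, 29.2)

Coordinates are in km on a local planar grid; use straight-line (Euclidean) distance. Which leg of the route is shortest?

Leg distances:
T1→T2: 27.2 km
T2→T3: 51.0 km
T3→T4: 61.8 km
T4→T5: 78.4 km
The shortest leg is T1–T2 at 27.2 km.

T1–T2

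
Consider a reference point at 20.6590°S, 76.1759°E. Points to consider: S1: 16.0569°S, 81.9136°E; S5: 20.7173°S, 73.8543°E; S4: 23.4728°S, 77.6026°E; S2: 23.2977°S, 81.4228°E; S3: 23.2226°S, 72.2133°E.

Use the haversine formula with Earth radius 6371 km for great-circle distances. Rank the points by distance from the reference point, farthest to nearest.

S1, S2, S3, S4, S5

Distances from the reference point:
S1 16.0569°S, 81.9136°E: 792.6 km
S2 23.2977°S, 81.4228°E: 615.4 km
S3 23.2226°S, 72.2133°E: 498.2 km
S4 23.4728°S, 77.6026°E: 345.7 km
S5 20.7173°S, 73.8543°E: 241.6 km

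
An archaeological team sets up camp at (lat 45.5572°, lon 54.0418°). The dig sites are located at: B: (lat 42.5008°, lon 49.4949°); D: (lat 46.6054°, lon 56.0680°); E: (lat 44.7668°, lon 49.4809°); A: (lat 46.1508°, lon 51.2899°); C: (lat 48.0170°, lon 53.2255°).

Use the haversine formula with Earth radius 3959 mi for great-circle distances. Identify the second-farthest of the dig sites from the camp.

Distances from the camp ((lat 45.5572°, lon 54.0418°)):
B: 309.1 mi
E: 228.8 mi
C: 174.3 mi
A: 138.6 mi
D: 121.1 mi
The second-farthest is E at 228.8 mi.

E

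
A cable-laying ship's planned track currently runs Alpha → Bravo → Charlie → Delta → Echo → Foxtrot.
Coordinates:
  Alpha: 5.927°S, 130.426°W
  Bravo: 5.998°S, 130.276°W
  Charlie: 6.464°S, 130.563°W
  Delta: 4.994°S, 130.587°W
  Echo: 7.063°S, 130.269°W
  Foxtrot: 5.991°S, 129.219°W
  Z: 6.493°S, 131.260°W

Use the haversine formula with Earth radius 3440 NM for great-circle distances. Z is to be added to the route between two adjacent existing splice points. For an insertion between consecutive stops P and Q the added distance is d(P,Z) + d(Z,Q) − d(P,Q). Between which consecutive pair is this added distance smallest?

Added distance for inserting Z between each consecutive pair:
Alpha–Bravo: 116.2 NM
Bravo–Charlie: 74.6 NM
Charlie–Delta: 51.9 NM
Delta–Echo: 41.2 NM
Echo–Foxtrot: 104.0 NM
Smallest added distance is 41.2 NM, inserting between Delta and Echo.

between Delta and Echo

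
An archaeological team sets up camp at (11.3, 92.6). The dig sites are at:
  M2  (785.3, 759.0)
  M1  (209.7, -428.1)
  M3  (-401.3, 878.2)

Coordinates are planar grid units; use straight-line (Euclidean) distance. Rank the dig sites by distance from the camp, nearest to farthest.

Computing each straight-line distance from (11.3, 92.6):
M1 (209.7, -428.1): 557.2
M3 (-401.3, 878.2): 887.4
M2 (785.3, 759.0): 1021.4

M1, M3, M2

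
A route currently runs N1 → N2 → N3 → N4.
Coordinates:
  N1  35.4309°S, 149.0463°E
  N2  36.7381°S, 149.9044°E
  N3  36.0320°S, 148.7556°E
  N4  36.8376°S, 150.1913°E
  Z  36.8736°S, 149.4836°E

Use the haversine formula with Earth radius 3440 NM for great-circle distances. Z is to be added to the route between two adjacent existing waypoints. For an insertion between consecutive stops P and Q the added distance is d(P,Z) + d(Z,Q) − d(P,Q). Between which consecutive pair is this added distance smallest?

between N3 and N4

Added distance for inserting Z between each consecutive pair:
N1–N2: 22.1 NM
N2–N3: 13.5 NM
N3–N4: 11.1 NM
Smallest added distance is 11.1 NM, inserting between N3 and N4.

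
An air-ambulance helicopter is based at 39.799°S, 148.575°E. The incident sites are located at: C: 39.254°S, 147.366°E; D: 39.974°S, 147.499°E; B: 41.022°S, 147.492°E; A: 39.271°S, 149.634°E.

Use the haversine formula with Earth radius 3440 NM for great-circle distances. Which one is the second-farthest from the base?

C

Distance to each, sorted:
B: 88.6 NM
C: 64.8 NM
A: 58.4 NM
D: 50.7 NM
The second-farthest is C at 64.8 NM.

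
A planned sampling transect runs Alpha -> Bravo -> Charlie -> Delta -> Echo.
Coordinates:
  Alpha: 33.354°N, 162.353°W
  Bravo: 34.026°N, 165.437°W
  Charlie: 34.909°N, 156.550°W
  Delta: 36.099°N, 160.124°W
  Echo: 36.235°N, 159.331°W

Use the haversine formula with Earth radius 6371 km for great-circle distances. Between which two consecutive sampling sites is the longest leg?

Leg distances:
Alpha→Bravo: 294.9 km
Bravo→Charlie: 820.3 km
Charlie→Delta: 349.5 km
Delta→Echo: 72.8 km
The longest leg is Bravo–Charlie at 820.3 km.

Bravo–Charlie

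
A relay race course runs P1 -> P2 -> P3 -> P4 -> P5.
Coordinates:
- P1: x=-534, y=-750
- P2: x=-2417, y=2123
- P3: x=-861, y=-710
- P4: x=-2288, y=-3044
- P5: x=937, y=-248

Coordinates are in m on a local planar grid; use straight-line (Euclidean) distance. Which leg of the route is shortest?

P3–P4

Leg distances:
P1→P2: 3435.1 m
P2→P3: 3232.2 m
P3→P4: 2735.7 m
P4→P5: 4268.3 m
The shortest leg is P3–P4 at 2735.7 m.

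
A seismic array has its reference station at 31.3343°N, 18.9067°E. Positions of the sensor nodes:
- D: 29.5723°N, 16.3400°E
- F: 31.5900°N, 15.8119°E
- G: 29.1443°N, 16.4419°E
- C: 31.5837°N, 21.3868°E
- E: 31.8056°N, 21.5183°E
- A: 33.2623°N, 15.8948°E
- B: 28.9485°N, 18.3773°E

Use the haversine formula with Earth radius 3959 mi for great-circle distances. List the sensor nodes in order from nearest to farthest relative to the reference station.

C, E, B, F, D, G, A

Distances from the reference station:
C 31.5837°N, 21.3868°E: 147.2 mi
E 31.8056°N, 21.5183°E: 157.2 mi
B 28.9485°N, 18.3773°E: 167.9 mi
F 31.5900°N, 15.8119°E: 183.3 mi
D 29.5723°N, 16.3400°E: 195.4 mi
G 29.1443°N, 16.4419°E: 211.0 mi
A 33.2623°N, 15.8948°E: 220.6 mi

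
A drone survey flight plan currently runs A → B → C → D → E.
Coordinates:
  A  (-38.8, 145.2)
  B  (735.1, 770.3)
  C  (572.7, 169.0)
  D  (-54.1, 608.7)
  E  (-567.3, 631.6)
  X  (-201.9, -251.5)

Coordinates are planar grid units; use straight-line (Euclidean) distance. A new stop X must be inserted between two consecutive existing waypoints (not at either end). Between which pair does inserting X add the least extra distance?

between A and B

Added distance for inserting X between each consecutive pair:
A–B: 820.5
B–C: 1644.9
C–D: 988.5
D–E: 1314.8
Smallest added distance is 820.5, inserting between A and B.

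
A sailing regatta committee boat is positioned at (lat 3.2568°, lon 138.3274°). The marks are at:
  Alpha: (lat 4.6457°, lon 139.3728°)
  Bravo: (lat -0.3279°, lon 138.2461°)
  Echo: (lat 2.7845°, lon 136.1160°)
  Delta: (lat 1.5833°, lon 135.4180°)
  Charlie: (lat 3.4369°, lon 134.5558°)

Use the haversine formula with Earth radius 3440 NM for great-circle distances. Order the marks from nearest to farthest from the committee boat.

Computing each great-circle distance from (lat 3.2568°, lon 138.3274°):
Alpha (lat 4.6457°, lon 139.3728°): 104.3 NM
Echo (lat 2.7845°, lon 136.1160°): 135.6 NM
Delta (lat 1.5833°, lon 135.4180°): 201.4 NM
Bravo (lat -0.3279°, lon 138.2461°): 215.3 NM
Charlie (lat 3.4369°, lon 134.5558°): 226.3 NM

Alpha, Echo, Delta, Bravo, Charlie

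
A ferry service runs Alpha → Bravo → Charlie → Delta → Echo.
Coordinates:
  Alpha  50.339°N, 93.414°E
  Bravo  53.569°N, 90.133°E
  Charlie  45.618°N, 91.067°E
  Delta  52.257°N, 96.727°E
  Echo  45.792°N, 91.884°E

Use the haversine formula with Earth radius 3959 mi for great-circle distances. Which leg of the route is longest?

Bravo–Charlie

Leg distances:
Alpha→Bravo: 263.2 mi
Bravo→Charlie: 551.0 mi
Charlie→Delta: 525.4 mi
Delta→Echo: 497.4 mi
The longest leg is Bravo–Charlie at 551.0 mi.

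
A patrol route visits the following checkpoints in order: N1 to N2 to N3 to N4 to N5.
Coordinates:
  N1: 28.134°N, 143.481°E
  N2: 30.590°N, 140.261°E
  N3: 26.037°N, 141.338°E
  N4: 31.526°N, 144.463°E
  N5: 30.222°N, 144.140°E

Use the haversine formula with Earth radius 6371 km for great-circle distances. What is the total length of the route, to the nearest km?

Leg distances:
N1→N2: 414.6 km  (cumulative 414.6 km)
N2→N3: 517.1 km  (cumulative 931.8 km)
N3→N4: 682.0 km  (cumulative 1613.8 km)
N4→N5: 148.2 km  (cumulative 1762.0 km)
Total route length ≈ 1762 km.

1762 km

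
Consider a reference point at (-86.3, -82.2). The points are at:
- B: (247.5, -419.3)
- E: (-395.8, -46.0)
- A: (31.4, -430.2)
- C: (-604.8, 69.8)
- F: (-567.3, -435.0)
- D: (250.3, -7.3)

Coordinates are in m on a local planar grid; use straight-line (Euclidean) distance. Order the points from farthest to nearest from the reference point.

F, C, B, A, D, E

Computing each straight-line distance from (-86.3, -82.2):
F (-567.3, -435.0): 596.5 m
C (-604.8, 69.8): 540.3 m
B (247.5, -419.3): 474.4 m
A (31.4, -430.2): 367.4 m
D (250.3, -7.3): 344.8 m
E (-395.8, -46.0): 311.6 m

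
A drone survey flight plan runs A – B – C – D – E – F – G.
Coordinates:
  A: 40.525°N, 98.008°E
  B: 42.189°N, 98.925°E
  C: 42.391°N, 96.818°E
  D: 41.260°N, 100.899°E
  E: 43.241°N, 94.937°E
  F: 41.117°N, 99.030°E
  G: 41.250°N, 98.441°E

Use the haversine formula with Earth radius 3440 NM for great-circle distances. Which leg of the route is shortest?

Leg distances:
A→B: 108.1 NM
B→C: 94.4 NM
C→D: 194.8 NM
D→E: 290.3 NM
E→F: 222.3 NM
F→G: 27.8 NM
The shortest leg is F–G at 27.8 NM.

F–G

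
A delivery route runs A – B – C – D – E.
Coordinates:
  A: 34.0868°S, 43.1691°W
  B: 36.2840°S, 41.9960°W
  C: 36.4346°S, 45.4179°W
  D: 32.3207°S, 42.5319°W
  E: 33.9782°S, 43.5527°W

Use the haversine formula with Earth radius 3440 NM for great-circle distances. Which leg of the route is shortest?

Leg distances:
A→B: 143.9 NM
B→C: 165.7 NM
C→D: 285.4 NM
D→E: 112.0 NM
The shortest leg is D–E at 112.0 NM.

D–E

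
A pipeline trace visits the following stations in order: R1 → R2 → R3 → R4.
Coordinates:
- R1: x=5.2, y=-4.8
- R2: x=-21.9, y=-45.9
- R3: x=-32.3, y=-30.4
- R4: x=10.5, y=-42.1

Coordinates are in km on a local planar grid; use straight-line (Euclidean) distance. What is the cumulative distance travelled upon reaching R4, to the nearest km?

112 km

Leg distances:
R1→R2: 49.2 km  (cumulative 49.2 km)
R2→R3: 18.7 km  (cumulative 67.9 km)
R3→R4: 44.4 km  (cumulative 112.3 km)
Cumulative distance at R4 ≈ 112 km.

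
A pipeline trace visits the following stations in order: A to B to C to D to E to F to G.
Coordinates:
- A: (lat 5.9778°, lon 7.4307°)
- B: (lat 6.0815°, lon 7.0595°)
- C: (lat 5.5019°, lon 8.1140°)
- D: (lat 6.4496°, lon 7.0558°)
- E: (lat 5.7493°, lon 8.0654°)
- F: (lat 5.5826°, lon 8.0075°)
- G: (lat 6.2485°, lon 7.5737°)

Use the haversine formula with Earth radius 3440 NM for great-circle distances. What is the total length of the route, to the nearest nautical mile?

312 NM

Leg distances:
A→B: 23.0 NM  (cumulative 23.0 NM)
B→C: 72.0 NM  (cumulative 95.0 NM)
C→D: 85.0 NM  (cumulative 180.0 NM)
D→E: 73.5 NM  (cumulative 253.5 NM)
E→F: 10.6 NM  (cumulative 264.1 NM)
F→G: 47.6 NM  (cumulative 311.7 NM)
Total route length ≈ 312 NM.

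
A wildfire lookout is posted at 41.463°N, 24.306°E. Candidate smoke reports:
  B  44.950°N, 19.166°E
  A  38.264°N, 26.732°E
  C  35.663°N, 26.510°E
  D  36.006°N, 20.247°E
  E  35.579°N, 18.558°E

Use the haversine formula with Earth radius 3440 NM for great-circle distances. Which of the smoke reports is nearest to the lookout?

Distance to each, sorted:
A: 222.2 NM
B: 307.2 NM
C: 363.2 NM
D: 378.7 NM
E: 444.4 NM
The nearest is A at 222.2 NM.

A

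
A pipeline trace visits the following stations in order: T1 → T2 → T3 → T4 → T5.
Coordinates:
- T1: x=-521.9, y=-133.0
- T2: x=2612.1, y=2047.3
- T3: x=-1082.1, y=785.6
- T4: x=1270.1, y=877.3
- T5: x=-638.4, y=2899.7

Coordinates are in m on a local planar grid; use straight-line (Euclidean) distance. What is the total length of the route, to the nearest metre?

12856 m

Leg distances:
T1→T2: 3817.8 m  (cumulative 3817.8 m)
T2→T3: 3903.7 m  (cumulative 7721.5 m)
T3→T4: 2354.0 m  (cumulative 10075.5 m)
T4→T5: 2780.7 m  (cumulative 12856.2 m)
Total route length ≈ 12856 m.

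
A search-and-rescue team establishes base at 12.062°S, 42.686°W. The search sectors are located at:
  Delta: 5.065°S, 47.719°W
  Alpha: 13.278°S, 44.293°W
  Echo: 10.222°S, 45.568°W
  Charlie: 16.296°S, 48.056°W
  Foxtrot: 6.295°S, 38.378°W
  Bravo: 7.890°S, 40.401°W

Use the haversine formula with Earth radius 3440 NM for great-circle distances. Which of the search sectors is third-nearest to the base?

Bravo

Distances from the base (12.062°S, 42.686°W):
Alpha: 119.1 NM
Echo: 202.5 NM
Bravo: 284.6 NM
Charlie: 402.8 NM
Foxtrot: 430.1 NM
Delta: 515.4 NM
The third-nearest is Bravo at 284.6 NM.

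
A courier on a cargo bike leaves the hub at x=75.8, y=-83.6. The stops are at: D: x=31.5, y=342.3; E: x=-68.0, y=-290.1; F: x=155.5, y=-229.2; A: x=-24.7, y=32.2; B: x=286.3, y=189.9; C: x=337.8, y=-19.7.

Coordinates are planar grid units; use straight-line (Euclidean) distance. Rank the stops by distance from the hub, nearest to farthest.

Distance from the hub at x=75.8, y=-83.6 to each:
A x=-24.7, y=32.2: 153.3
F x=155.5, y=-229.2: 166.0
E x=-68.0, y=-290.1: 251.6
C x=337.8, y=-19.7: 269.7
B x=286.3, y=189.9: 345.1
D x=31.5, y=342.3: 428.2

A, F, E, C, B, D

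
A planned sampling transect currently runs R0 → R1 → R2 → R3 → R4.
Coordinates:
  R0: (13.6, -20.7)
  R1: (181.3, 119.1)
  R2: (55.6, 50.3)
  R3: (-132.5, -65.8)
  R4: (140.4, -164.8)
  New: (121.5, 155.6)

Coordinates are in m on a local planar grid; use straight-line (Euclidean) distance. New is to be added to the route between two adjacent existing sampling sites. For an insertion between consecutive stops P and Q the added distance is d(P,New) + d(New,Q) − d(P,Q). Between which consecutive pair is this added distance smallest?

between R1 and R2

Added distance for inserting New between each consecutive pair:
R0–R1: 58.4 m
R1–R2: 51.0 m
R2–R3: 240.1 m
R3–R4: 367.6 m
Smallest added distance is 51.0 m, inserting between R1 and R2.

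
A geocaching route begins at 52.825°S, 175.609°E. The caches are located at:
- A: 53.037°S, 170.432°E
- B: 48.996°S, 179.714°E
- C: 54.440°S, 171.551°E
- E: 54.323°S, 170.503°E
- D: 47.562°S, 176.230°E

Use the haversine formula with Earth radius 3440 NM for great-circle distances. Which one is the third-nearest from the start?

Distances from the start (52.825°S, 175.609°E):
C: 173.9 NM
A: 187.7 NM
E: 203.0 NM
B: 277.4 NM
D: 316.9 NM
The third-nearest is E at 203.0 NM.

E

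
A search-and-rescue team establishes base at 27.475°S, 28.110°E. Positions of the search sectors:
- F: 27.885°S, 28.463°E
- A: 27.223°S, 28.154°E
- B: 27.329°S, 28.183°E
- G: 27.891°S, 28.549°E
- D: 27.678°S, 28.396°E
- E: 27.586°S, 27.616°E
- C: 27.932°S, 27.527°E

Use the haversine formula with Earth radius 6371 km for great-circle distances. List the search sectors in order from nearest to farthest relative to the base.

Distances from the base:
B 27.329°S, 28.183°E: 17.8 km
A 27.223°S, 28.154°E: 28.4 km
D 27.678°S, 28.396°E: 36.1 km
E 27.586°S, 27.616°E: 50.2 km
F 27.885°S, 28.463°E: 57.3 km
G 27.891°S, 28.549°E: 63.3 km
C 27.932°S, 27.527°E: 76.7 km

B, A, D, E, F, G, C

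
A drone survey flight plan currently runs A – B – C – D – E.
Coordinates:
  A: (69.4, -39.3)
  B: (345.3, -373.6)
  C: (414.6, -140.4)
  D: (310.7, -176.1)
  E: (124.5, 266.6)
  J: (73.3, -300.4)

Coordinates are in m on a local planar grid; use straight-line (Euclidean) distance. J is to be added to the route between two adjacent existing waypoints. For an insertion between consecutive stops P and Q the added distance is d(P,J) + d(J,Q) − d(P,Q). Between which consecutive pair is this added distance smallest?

between A and B

Added distance for inserting J between each consecutive pair:
A–B: 109.4 m
B–C: 415.3 m
C–D: 535.1 m
D–E: 357.0 m
Smallest added distance is 109.4 m, inserting between A and B.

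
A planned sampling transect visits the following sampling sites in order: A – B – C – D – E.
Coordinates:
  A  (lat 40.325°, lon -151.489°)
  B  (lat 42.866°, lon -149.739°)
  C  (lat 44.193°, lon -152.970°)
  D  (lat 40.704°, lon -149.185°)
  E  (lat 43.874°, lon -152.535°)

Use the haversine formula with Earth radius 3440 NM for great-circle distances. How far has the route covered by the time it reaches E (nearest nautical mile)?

Leg distances:
A→B: 171.6 NM  (cumulative 171.6 NM)
B→C: 161.6 NM  (cumulative 333.2 NM)
C→D: 268.3 NM  (cumulative 601.5 NM)
D→E: 241.5 NM  (cumulative 843.0 NM)
Cumulative distance at E ≈ 843 NM.

843 NM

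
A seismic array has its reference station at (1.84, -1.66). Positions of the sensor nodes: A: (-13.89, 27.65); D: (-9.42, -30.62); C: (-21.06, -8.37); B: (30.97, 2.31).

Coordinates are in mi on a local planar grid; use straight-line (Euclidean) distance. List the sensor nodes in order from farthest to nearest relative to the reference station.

A, D, B, C

Distance from the reference station at (1.84, -1.66) to each:
A (-13.89, 27.65): 33.3 mi
D (-9.42, -30.62): 31.1 mi
B (30.97, 2.31): 29.4 mi
C (-21.06, -8.37): 23.9 mi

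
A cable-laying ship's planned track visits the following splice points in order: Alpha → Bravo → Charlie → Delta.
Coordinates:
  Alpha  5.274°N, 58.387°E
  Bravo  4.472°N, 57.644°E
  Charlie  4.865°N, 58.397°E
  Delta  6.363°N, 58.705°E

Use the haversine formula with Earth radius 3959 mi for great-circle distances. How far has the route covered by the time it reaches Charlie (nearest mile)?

134 mi

Leg distances:
Alpha→Bravo: 75.4 mi  (cumulative 75.4 mi)
Bravo→Charlie: 58.5 mi  (cumulative 134.0 mi)
Cumulative distance at Charlie ≈ 134 mi.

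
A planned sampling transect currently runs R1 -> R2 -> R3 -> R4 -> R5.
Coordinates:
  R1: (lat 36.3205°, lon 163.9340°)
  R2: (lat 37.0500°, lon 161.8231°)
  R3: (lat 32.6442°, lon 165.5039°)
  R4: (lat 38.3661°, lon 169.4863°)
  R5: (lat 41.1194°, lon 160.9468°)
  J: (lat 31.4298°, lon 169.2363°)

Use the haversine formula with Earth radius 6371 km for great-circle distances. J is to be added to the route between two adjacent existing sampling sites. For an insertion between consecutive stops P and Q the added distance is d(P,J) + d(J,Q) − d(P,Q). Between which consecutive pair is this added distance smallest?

between R3 and R4

Added distance for inserting J between each consecutive pair:
R1–R2: 1450.5 km
R2–R3: 707.0 km
R3–R4: 417.4 km
R4–R5: 1287.7 km
Smallest added distance is 417.4 km, inserting between R3 and R4.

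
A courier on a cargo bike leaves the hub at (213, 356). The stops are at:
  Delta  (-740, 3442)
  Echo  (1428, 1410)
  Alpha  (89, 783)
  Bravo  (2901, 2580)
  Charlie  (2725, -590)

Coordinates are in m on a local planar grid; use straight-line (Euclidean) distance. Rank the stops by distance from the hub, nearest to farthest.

Distance from the hub at (213, 356) to each:
Alpha (89, 783): 444.6 m
Echo (1428, 1410): 1608.5 m
Charlie (2725, -590): 2684.2 m
Delta (-740, 3442): 3229.8 m
Bravo (2901, 2580): 3488.8 m

Alpha, Echo, Charlie, Delta, Bravo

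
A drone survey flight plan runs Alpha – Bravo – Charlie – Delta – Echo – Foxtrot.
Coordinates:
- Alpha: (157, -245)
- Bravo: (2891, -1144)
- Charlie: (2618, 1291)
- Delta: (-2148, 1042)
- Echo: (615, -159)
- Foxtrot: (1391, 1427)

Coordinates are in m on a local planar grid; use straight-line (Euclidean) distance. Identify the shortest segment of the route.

Echo–Foxtrot

Leg distances:
Alpha→Bravo: 2878.0 m
Bravo→Charlie: 2450.3 m
Charlie→Delta: 4772.5 m
Delta→Echo: 3012.7 m
Echo→Foxtrot: 1765.7 m
The shortest leg is Echo–Foxtrot at 1765.7 m.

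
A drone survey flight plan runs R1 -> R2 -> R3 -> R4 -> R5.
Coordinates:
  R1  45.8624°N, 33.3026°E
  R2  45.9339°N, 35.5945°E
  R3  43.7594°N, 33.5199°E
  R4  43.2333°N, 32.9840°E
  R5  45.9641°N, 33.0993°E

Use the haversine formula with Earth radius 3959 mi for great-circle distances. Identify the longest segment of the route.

R4–R5

Leg distances:
R1→R2: 110.3 mi
R2→R3: 181.4 mi
R3→R4: 45.2 mi
R4→R5: 188.8 mi
The longest leg is R4–R5 at 188.8 mi.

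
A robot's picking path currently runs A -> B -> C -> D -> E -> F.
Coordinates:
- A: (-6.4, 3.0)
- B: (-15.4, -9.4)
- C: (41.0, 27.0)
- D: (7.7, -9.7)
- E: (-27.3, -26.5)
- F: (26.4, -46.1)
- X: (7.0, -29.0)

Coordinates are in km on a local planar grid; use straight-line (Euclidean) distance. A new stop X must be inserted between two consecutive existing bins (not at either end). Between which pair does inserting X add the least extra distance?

Added distance for inserting X between each consecutive pair:
A–B: 49.1 km
B–C: 28.2 km
C–D: 35.3 km
D–E: 14.9 km
E–F: 3.1 km
Smallest added distance is 3.1 km, inserting between E and F.

between E and F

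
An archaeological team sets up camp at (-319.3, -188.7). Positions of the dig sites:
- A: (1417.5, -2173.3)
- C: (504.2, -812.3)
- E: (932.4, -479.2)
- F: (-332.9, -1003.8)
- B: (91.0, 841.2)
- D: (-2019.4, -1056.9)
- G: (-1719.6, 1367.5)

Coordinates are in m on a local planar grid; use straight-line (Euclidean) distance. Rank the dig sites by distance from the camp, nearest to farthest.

F, C, B, E, D, G, A

Distances from the camp:
F (-332.9, -1003.8): 815.2 m
C (504.2, -812.3): 1033.0 m
B (91.0, 841.2): 1108.6 m
E (932.4, -479.2): 1285.0 m
D (-2019.4, -1056.9): 1909.0 m
G (-1719.6, 1367.5): 2093.5 m
A (1417.5, -2173.3): 2637.3 m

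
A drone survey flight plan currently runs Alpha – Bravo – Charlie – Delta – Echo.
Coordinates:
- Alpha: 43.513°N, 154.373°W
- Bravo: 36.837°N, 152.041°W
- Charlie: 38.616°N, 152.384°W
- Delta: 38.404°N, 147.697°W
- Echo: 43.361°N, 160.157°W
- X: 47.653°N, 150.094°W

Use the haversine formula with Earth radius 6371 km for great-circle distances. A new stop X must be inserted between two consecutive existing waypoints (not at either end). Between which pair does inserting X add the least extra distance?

Added distance for inserting X between each consecutive pair:
Alpha–Bravo: 1012.9 km
Bravo–Charlie: 2034.9 km
Charlie–Delta: 1659.9 km
Delta–Echo: 781.6 km
Smallest added distance is 781.6 km, inserting between Delta and Echo.

between Delta and Echo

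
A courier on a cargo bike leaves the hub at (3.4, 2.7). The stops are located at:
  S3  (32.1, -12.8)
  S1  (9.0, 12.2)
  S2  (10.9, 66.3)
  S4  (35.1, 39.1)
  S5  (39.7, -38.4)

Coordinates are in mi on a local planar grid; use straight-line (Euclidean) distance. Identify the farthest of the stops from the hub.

S2

Distances from the hub ((3.4, 2.7)):
S2: 64.0 mi
S5: 54.8 mi
S4: 48.3 mi
S3: 32.6 mi
S1: 11.0 mi
The farthest is S2 at 64.0 mi.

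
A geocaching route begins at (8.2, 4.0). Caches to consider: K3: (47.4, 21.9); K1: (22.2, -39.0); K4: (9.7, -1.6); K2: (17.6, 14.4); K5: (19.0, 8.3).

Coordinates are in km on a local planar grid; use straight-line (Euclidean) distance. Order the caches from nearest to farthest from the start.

K4, K5, K2, K3, K1

Distances from the start:
K4 (9.7, -1.6): 5.8 km
K5 (19.0, 8.3): 11.6 km
K2 (17.6, 14.4): 14.0 km
K3 (47.4, 21.9): 43.1 km
K1 (22.2, -39.0): 45.2 km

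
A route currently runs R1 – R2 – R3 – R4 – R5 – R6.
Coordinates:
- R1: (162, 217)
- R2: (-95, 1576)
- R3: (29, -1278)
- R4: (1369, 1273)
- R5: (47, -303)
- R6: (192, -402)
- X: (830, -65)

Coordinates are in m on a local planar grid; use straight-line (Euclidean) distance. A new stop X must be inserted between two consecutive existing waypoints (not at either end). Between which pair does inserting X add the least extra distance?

Added distance for inserting X between each consecutive pair:
R1–R2: 1225.7 m
R2–R3: 480.7 m
R3–R4: 14.6 m
R4–R5: 203.8 m
R5–R6: 1364.3 m
Smallest added distance is 14.6 m, inserting between R3 and R4.

between R3 and R4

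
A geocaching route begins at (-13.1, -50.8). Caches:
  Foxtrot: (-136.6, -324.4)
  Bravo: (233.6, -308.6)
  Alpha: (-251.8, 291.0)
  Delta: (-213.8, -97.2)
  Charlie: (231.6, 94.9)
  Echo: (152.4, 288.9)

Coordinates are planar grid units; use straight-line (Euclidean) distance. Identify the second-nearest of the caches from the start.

Distances from the start ((-13.1, -50.8)):
Delta: 206.0
Charlie: 284.8
Foxtrot: 300.2
Bravo: 356.8
Echo: 377.9
Alpha: 416.9
The second-nearest is Charlie at 284.8.

Charlie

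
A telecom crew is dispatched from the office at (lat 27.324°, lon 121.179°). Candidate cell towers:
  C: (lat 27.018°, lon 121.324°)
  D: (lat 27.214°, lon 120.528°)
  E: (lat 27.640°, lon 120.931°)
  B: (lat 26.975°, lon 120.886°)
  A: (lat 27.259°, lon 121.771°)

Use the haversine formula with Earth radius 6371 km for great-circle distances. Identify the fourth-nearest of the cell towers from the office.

A

Distances from the office ((lat 27.324°, lon 121.179°)):
C: 36.9 km
E: 42.8 km
B: 48.4 km
A: 58.9 km
D: 65.5 km
The fourth-nearest is A at 58.9 km.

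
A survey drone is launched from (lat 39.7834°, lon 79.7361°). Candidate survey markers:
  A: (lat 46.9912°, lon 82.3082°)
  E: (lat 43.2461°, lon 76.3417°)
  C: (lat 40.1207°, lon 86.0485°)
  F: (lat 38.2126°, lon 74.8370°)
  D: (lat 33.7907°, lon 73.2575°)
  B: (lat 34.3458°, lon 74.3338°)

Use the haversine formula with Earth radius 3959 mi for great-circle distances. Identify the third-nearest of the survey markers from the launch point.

C

Distance to each, sorted:
F: 284.5 mi
E: 296.7 mi
C: 335.1 mi
B: 479.3 mi
A: 514.4 mi
D: 547.4 mi
The third-nearest is C at 335.1 mi.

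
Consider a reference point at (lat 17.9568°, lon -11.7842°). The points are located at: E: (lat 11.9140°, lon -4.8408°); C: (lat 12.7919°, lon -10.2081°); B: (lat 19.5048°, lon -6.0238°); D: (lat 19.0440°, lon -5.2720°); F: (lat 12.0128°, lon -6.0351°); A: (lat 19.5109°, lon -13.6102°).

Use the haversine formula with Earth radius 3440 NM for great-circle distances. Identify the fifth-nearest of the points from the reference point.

F

Distances from the reference point ((lat 17.9568°, lon -11.7842°)):
A: 139.6 NM
C: 323.2 NM
B: 340.4 NM
D: 376.5 NM
F: 488.3 NM
E: 541.9 NM
The fifth-nearest is F at 488.3 NM.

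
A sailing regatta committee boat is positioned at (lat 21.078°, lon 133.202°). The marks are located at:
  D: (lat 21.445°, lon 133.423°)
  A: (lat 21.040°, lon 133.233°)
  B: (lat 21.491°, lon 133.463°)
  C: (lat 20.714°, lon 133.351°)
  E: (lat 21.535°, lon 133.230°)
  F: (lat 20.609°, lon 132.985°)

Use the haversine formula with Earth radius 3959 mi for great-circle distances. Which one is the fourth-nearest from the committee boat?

Distances from the committee boat ((lat 21.078°, lon 133.202°)):
A: 3.3 mi
C: 26.9 mi
D: 29.1 mi
E: 31.6 mi
B: 33.1 mi
F: 35.3 mi
The fourth-nearest is E at 31.6 mi.

E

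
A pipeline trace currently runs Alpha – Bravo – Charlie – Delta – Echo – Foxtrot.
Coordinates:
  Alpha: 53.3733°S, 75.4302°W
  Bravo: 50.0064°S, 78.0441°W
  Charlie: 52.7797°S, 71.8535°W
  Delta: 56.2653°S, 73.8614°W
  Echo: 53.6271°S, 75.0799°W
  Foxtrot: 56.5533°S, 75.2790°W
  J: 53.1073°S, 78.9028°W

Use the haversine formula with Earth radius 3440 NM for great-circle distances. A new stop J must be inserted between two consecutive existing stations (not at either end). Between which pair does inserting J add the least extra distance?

between Alpha and Bravo

Added distance for inserting J between each consecutive pair:
Alpha–Bravo: 90.4 NM
Bravo–Charlie: 159.3 NM
Charlie–Delta: 292.9 NM
Delta–Echo: 234.4 NM
Echo–Foxtrot: 206.4 NM
Smallest added distance is 90.4 NM, inserting between Alpha and Bravo.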